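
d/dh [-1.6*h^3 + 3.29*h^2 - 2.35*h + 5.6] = -4.8*h^2 + 6.58*h - 2.35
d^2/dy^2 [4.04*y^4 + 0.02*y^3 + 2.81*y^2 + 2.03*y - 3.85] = 48.48*y^2 + 0.12*y + 5.62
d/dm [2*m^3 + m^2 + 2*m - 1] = 6*m^2 + 2*m + 2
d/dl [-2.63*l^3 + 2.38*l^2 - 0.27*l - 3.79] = -7.89*l^2 + 4.76*l - 0.27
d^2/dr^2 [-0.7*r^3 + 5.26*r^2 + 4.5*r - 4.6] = 10.52 - 4.2*r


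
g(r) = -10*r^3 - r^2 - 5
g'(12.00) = -4344.00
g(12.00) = -17429.00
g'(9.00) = -2448.00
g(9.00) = -7376.00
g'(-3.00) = -264.00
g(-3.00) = 256.00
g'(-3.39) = -337.98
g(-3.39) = 373.09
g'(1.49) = -69.58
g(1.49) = -40.30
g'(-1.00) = -28.00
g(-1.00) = 4.00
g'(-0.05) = 0.02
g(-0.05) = -5.00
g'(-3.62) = -385.89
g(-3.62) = 456.27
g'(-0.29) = -1.94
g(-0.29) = -4.84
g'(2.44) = -183.49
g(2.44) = -156.22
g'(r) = -30*r^2 - 2*r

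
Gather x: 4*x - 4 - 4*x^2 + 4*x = -4*x^2 + 8*x - 4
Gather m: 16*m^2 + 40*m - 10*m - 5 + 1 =16*m^2 + 30*m - 4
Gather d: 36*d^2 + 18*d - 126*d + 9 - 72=36*d^2 - 108*d - 63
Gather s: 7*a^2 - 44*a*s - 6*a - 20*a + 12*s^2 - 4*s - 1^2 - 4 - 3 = 7*a^2 - 26*a + 12*s^2 + s*(-44*a - 4) - 8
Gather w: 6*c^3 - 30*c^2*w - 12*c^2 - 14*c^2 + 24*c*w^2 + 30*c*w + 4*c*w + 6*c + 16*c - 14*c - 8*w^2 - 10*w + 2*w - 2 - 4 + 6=6*c^3 - 26*c^2 + 8*c + w^2*(24*c - 8) + w*(-30*c^2 + 34*c - 8)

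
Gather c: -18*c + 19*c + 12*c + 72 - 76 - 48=13*c - 52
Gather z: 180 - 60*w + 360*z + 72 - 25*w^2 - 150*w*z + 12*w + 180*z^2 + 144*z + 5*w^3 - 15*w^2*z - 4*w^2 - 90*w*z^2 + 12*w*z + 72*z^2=5*w^3 - 29*w^2 - 48*w + z^2*(252 - 90*w) + z*(-15*w^2 - 138*w + 504) + 252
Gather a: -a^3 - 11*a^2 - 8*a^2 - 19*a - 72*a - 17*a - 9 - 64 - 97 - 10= -a^3 - 19*a^2 - 108*a - 180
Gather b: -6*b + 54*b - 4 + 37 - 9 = 48*b + 24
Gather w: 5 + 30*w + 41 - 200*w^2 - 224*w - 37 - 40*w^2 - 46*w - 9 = -240*w^2 - 240*w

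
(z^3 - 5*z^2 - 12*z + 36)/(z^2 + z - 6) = z - 6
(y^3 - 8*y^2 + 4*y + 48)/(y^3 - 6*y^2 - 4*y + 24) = (y - 4)/(y - 2)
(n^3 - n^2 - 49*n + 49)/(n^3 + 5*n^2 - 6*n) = (n^2 - 49)/(n*(n + 6))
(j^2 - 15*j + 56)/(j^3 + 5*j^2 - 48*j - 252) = (j - 8)/(j^2 + 12*j + 36)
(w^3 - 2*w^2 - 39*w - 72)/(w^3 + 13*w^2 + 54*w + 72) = (w^2 - 5*w - 24)/(w^2 + 10*w + 24)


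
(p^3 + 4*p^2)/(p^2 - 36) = p^2*(p + 4)/(p^2 - 36)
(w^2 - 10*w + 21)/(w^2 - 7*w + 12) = (w - 7)/(w - 4)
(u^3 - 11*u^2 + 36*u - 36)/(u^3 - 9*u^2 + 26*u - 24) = (u - 6)/(u - 4)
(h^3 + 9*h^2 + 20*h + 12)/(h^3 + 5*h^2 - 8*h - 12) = (h + 2)/(h - 2)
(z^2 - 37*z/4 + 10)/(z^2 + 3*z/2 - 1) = (4*z^2 - 37*z + 40)/(2*(2*z^2 + 3*z - 2))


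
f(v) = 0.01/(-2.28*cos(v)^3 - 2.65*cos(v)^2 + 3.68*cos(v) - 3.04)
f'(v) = 0.01*(-6.84*sin(v)*cos(v)^2 - 5.3*sin(v)*cos(v) + 3.68*sin(v))/(-2.28*cos(v)^3 - 2.65*cos(v)^2 + 3.68*cos(v) - 3.04)^2 = (-0.0684*cos(v)^2 - 0.053*cos(v) + 0.0368)*sin(v)/(2.28*cos(v)^3 + 2.65*cos(v)^2 - 3.68*cos(v) + 3.04)^2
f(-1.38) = -0.00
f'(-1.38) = -0.00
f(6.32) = -0.00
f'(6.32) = -0.00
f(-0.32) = -0.00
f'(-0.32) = 0.00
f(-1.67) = -0.00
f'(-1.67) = -0.00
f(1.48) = -0.00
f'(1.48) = 0.00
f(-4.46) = -0.00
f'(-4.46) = 0.00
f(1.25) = -0.00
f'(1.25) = 0.00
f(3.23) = -0.00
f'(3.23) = -0.00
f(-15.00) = 0.00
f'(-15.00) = 0.00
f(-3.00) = 0.00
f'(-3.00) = 0.00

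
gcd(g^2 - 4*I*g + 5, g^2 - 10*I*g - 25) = g - 5*I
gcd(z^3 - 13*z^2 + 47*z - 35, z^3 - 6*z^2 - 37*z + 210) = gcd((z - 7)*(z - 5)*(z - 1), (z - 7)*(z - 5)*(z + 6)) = z^2 - 12*z + 35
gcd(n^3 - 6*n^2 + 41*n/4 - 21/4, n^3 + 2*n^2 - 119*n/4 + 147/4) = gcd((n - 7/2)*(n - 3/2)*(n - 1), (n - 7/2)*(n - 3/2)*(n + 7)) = n^2 - 5*n + 21/4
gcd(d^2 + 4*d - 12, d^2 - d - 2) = d - 2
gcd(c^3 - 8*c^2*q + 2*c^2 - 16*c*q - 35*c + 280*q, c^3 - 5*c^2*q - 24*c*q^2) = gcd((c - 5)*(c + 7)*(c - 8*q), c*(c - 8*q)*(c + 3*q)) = -c + 8*q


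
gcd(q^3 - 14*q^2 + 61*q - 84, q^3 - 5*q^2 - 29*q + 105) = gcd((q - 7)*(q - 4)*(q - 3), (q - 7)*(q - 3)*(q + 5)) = q^2 - 10*q + 21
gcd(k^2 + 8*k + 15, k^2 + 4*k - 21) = 1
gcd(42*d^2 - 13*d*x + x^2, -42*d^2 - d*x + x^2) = -7*d + x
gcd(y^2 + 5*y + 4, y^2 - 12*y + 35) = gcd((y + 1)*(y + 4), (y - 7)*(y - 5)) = 1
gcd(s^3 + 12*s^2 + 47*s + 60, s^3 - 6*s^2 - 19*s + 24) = s + 3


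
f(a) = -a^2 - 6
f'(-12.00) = 24.00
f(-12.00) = -150.00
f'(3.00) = -6.00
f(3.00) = -15.00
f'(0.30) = -0.60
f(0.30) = -6.09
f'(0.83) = -1.66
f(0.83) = -6.69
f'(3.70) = -7.40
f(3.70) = -19.69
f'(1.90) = -3.80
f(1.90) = -9.61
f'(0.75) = -1.50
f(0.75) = -6.56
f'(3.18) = -6.36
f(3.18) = -16.11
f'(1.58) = -3.16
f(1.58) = -8.50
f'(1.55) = -3.10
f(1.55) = -8.40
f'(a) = -2*a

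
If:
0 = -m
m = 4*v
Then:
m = 0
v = 0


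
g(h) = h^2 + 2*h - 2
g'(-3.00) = -4.00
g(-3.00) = 1.00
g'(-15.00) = -28.00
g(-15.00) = 193.00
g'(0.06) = 2.12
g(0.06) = -1.88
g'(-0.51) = 0.98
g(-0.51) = -2.76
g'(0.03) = 2.06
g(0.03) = -1.94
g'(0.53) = 3.06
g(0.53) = -0.66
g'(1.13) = 4.26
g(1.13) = 1.54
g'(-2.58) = -3.16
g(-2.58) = -0.50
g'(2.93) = 7.86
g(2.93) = 12.44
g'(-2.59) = -3.18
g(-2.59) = -0.47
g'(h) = 2*h + 2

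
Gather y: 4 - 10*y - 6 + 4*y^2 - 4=4*y^2 - 10*y - 6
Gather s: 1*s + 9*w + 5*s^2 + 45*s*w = 5*s^2 + s*(45*w + 1) + 9*w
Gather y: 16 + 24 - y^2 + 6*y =-y^2 + 6*y + 40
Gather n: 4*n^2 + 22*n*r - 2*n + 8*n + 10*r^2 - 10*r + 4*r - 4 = 4*n^2 + n*(22*r + 6) + 10*r^2 - 6*r - 4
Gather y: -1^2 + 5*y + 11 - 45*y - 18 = -40*y - 8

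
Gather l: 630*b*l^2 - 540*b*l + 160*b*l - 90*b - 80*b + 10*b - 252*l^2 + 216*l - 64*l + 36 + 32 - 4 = -160*b + l^2*(630*b - 252) + l*(152 - 380*b) + 64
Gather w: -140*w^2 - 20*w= -140*w^2 - 20*w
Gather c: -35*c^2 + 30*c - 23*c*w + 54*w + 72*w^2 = -35*c^2 + c*(30 - 23*w) + 72*w^2 + 54*w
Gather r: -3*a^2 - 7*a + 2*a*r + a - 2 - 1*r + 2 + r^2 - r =-3*a^2 - 6*a + r^2 + r*(2*a - 2)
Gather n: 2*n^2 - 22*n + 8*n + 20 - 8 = 2*n^2 - 14*n + 12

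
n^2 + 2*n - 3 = (n - 1)*(n + 3)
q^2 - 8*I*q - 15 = (q - 5*I)*(q - 3*I)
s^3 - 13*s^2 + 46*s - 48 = (s - 8)*(s - 3)*(s - 2)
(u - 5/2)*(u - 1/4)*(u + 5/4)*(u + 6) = u^4 + 9*u^3/2 - 189*u^2/16 - 515*u/32 + 75/16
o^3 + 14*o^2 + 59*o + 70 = (o + 2)*(o + 5)*(o + 7)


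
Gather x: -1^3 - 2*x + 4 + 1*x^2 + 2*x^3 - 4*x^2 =2*x^3 - 3*x^2 - 2*x + 3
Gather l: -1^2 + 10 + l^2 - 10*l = l^2 - 10*l + 9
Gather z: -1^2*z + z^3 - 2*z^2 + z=z^3 - 2*z^2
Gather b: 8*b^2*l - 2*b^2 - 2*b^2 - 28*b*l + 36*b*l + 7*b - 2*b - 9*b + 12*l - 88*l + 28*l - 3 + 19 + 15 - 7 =b^2*(8*l - 4) + b*(8*l - 4) - 48*l + 24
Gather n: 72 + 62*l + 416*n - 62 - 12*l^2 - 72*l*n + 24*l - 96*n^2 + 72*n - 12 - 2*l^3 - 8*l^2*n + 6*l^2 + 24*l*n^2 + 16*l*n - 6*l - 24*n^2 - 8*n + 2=-2*l^3 - 6*l^2 + 80*l + n^2*(24*l - 120) + n*(-8*l^2 - 56*l + 480)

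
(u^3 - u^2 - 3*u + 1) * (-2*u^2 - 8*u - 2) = -2*u^5 - 6*u^4 + 12*u^3 + 24*u^2 - 2*u - 2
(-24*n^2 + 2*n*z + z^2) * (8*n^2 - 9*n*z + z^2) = -192*n^4 + 232*n^3*z - 34*n^2*z^2 - 7*n*z^3 + z^4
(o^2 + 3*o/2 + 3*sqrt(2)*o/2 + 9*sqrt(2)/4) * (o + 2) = o^3 + 3*sqrt(2)*o^2/2 + 7*o^2/2 + 3*o + 21*sqrt(2)*o/4 + 9*sqrt(2)/2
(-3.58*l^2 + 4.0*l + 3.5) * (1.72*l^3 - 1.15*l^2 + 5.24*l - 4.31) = -6.1576*l^5 + 10.997*l^4 - 17.3392*l^3 + 32.3648*l^2 + 1.1*l - 15.085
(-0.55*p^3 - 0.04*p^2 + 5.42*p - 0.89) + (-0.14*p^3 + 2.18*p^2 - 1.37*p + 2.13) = -0.69*p^3 + 2.14*p^2 + 4.05*p + 1.24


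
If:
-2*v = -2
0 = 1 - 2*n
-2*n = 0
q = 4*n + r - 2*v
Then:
No Solution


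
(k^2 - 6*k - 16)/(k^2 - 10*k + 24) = (k^2 - 6*k - 16)/(k^2 - 10*k + 24)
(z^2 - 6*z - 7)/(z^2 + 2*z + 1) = (z - 7)/(z + 1)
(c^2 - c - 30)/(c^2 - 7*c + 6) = (c + 5)/(c - 1)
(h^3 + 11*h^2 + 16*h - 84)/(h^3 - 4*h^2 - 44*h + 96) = (h + 7)/(h - 8)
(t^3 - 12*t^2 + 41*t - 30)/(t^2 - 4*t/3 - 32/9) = 9*(-t^3 + 12*t^2 - 41*t + 30)/(-9*t^2 + 12*t + 32)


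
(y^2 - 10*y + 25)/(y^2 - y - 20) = (y - 5)/(y + 4)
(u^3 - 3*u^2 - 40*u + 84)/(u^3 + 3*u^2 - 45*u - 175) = (u^2 + 4*u - 12)/(u^2 + 10*u + 25)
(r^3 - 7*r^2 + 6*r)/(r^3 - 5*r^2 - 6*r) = (r - 1)/(r + 1)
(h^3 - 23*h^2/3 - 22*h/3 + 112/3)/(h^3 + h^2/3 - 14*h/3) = (h - 8)/h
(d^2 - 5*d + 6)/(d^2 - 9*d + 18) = (d - 2)/(d - 6)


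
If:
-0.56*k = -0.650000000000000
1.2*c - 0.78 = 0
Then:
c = 0.65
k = 1.16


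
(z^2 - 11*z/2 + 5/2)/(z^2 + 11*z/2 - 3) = (z - 5)/(z + 6)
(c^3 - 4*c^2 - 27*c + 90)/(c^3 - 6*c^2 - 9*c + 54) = (c + 5)/(c + 3)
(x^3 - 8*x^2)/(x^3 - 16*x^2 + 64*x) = x/(x - 8)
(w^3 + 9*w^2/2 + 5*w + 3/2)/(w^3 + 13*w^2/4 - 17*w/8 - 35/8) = 4*(2*w^2 + 7*w + 3)/(8*w^2 + 18*w - 35)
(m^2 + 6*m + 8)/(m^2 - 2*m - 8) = (m + 4)/(m - 4)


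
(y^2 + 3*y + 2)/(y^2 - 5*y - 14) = (y + 1)/(y - 7)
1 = 1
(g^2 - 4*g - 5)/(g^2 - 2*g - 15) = (g + 1)/(g + 3)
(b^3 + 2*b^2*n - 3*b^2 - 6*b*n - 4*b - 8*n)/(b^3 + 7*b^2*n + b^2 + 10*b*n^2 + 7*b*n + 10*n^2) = (b - 4)/(b + 5*n)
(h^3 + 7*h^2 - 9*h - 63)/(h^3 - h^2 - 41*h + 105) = (h + 3)/(h - 5)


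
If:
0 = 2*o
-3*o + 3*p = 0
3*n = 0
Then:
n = 0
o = 0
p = 0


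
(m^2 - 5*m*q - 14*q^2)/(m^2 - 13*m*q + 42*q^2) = (-m - 2*q)/(-m + 6*q)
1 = 1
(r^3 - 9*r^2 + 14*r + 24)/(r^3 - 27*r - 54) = (r^2 - 3*r - 4)/(r^2 + 6*r + 9)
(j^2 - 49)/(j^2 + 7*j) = (j - 7)/j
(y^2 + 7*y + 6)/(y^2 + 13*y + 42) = (y + 1)/(y + 7)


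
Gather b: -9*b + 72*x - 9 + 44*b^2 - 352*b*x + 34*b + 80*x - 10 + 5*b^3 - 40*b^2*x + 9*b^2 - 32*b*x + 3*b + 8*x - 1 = 5*b^3 + b^2*(53 - 40*x) + b*(28 - 384*x) + 160*x - 20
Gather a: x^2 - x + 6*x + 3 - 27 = x^2 + 5*x - 24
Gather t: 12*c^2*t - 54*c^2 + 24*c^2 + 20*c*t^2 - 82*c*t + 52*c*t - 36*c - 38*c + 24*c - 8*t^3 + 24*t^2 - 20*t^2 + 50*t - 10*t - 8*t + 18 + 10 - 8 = -30*c^2 - 50*c - 8*t^3 + t^2*(20*c + 4) + t*(12*c^2 - 30*c + 32) + 20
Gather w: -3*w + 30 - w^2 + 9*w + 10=-w^2 + 6*w + 40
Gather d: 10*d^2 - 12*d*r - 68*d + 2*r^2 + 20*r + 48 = 10*d^2 + d*(-12*r - 68) + 2*r^2 + 20*r + 48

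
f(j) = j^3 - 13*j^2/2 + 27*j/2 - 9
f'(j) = 3*j^2 - 13*j + 27/2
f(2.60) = -0.26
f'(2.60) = -0.02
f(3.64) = 2.25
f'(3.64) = 5.93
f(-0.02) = -9.27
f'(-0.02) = 13.76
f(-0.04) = -9.55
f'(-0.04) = 14.02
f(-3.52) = -180.67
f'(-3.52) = 96.43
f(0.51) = -3.67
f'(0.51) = 7.65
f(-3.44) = -173.07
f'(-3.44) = 93.72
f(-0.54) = -18.34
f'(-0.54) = 21.39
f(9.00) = 315.00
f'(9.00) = 139.50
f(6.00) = 54.00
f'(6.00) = 43.50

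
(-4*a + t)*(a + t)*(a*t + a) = -4*a^3*t - 4*a^3 - 3*a^2*t^2 - 3*a^2*t + a*t^3 + a*t^2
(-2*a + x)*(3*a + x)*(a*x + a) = -6*a^3*x - 6*a^3 + a^2*x^2 + a^2*x + a*x^3 + a*x^2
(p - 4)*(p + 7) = p^2 + 3*p - 28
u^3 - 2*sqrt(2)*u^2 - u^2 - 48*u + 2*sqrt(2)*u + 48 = (u - 1)*(u - 6*sqrt(2))*(u + 4*sqrt(2))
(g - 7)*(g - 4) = g^2 - 11*g + 28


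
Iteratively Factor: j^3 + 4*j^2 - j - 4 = (j + 4)*(j^2 - 1) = (j + 1)*(j + 4)*(j - 1)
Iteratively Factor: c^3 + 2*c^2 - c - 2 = (c - 1)*(c^2 + 3*c + 2) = (c - 1)*(c + 1)*(c + 2)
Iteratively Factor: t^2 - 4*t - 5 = (t + 1)*(t - 5)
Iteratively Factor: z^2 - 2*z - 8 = (z + 2)*(z - 4)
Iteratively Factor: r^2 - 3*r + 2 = (r - 2)*(r - 1)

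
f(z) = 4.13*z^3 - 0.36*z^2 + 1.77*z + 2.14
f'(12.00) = 1777.29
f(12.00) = 7108.18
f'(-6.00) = 452.13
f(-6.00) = -913.52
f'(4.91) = 296.93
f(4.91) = 491.02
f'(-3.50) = 156.07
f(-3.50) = -185.54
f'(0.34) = 2.96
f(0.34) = 2.86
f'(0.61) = 5.94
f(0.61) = 4.02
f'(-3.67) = 171.29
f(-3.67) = -213.35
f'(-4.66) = 274.18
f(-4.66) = -431.86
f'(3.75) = 173.30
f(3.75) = 221.51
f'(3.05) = 114.83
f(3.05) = 121.37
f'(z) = 12.39*z^2 - 0.72*z + 1.77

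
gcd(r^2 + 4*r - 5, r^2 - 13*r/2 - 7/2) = 1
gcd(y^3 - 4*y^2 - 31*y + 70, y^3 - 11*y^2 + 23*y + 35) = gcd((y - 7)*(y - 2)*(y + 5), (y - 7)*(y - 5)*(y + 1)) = y - 7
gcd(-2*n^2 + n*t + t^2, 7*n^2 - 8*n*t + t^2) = -n + t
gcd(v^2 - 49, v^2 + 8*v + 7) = v + 7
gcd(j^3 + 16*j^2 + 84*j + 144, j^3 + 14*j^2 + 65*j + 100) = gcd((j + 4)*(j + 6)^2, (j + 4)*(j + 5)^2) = j + 4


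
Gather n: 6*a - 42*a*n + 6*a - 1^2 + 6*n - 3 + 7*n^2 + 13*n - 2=12*a + 7*n^2 + n*(19 - 42*a) - 6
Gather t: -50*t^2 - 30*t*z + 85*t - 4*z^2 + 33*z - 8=-50*t^2 + t*(85 - 30*z) - 4*z^2 + 33*z - 8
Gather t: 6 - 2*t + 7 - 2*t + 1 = 14 - 4*t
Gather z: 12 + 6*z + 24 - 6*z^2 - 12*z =-6*z^2 - 6*z + 36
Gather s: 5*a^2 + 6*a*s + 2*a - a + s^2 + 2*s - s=5*a^2 + a + s^2 + s*(6*a + 1)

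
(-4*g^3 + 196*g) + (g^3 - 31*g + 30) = -3*g^3 + 165*g + 30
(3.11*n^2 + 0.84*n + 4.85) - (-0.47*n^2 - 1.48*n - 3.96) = 3.58*n^2 + 2.32*n + 8.81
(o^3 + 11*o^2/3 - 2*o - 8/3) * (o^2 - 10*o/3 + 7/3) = o^5 + o^4/3 - 107*o^3/9 + 113*o^2/9 + 38*o/9 - 56/9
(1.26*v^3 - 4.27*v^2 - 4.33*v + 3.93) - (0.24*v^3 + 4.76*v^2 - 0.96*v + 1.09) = 1.02*v^3 - 9.03*v^2 - 3.37*v + 2.84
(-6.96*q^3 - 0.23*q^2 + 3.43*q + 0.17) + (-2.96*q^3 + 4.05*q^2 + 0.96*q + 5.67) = -9.92*q^3 + 3.82*q^2 + 4.39*q + 5.84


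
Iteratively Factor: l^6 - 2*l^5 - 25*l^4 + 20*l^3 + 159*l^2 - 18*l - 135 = (l + 1)*(l^5 - 3*l^4 - 22*l^3 + 42*l^2 + 117*l - 135) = (l + 1)*(l + 3)*(l^4 - 6*l^3 - 4*l^2 + 54*l - 45) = (l - 5)*(l + 1)*(l + 3)*(l^3 - l^2 - 9*l + 9) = (l - 5)*(l + 1)*(l + 3)^2*(l^2 - 4*l + 3) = (l - 5)*(l - 1)*(l + 1)*(l + 3)^2*(l - 3)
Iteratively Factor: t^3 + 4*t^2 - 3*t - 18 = (t + 3)*(t^2 + t - 6) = (t + 3)^2*(t - 2)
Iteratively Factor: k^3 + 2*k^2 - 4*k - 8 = (k + 2)*(k^2 - 4) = (k + 2)^2*(k - 2)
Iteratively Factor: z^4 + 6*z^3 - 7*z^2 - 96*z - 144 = (z - 4)*(z^3 + 10*z^2 + 33*z + 36) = (z - 4)*(z + 3)*(z^2 + 7*z + 12) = (z - 4)*(z + 3)^2*(z + 4)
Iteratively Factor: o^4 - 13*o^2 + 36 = (o + 3)*(o^3 - 3*o^2 - 4*o + 12) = (o - 2)*(o + 3)*(o^2 - o - 6) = (o - 2)*(o + 2)*(o + 3)*(o - 3)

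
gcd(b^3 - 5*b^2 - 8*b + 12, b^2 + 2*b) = b + 2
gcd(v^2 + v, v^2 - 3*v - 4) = v + 1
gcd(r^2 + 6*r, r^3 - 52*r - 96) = r + 6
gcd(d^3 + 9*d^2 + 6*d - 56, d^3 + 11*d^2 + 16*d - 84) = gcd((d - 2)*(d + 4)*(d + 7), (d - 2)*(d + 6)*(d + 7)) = d^2 + 5*d - 14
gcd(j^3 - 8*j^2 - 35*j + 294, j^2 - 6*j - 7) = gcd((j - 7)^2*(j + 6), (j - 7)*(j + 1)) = j - 7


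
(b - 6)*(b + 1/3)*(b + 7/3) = b^3 - 10*b^2/3 - 137*b/9 - 14/3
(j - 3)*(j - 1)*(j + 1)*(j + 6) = j^4 + 3*j^3 - 19*j^2 - 3*j + 18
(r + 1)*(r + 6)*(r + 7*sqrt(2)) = r^3 + 7*r^2 + 7*sqrt(2)*r^2 + 6*r + 49*sqrt(2)*r + 42*sqrt(2)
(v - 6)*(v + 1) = v^2 - 5*v - 6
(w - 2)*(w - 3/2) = w^2 - 7*w/2 + 3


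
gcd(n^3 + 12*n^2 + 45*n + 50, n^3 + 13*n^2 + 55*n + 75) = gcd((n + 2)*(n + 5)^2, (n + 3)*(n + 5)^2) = n^2 + 10*n + 25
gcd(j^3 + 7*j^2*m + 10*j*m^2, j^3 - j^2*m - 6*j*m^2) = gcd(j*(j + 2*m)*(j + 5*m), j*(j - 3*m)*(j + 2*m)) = j^2 + 2*j*m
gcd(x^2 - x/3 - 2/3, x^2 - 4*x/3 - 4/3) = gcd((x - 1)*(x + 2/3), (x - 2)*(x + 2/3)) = x + 2/3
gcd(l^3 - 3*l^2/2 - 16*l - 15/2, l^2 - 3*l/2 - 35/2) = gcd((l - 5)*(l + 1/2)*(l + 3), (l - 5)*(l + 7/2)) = l - 5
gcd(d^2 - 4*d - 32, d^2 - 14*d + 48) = d - 8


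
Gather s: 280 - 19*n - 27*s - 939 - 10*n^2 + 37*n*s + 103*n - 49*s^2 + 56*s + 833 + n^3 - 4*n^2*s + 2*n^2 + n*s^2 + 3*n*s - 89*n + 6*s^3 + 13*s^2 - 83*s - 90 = n^3 - 8*n^2 - 5*n + 6*s^3 + s^2*(n - 36) + s*(-4*n^2 + 40*n - 54) + 84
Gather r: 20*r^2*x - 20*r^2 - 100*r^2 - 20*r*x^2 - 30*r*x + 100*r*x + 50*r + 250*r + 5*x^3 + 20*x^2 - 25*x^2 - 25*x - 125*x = r^2*(20*x - 120) + r*(-20*x^2 + 70*x + 300) + 5*x^3 - 5*x^2 - 150*x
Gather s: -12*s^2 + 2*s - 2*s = -12*s^2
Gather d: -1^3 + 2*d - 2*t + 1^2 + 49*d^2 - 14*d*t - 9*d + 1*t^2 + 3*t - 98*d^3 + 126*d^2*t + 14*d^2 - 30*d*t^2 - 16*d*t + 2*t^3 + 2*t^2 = -98*d^3 + d^2*(126*t + 63) + d*(-30*t^2 - 30*t - 7) + 2*t^3 + 3*t^2 + t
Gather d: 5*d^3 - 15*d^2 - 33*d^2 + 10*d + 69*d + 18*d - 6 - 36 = 5*d^3 - 48*d^2 + 97*d - 42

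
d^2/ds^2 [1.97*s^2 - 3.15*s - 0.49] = 3.94000000000000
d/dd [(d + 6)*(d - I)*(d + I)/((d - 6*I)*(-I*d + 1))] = (I*d^2 + 12*d + 30 - 6*I)/(d^2 - 12*I*d - 36)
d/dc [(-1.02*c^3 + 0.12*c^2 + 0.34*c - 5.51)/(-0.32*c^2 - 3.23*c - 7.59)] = (0.3264*c^4 + 6.5892*c^3 + 22.9466*c^2 - 5.348*c - 20.3779)/(0.1024*c^4 + 2.0672*c^3 + 15.2905*c^2 + 49.0314*c + 57.6081)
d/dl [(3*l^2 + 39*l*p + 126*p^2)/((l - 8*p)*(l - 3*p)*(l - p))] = 3*(-l^4 - 26*l^3*p + 65*l^2*p^2 + 960*l*p^3 - 1782*p^4)/(l^6 - 24*l^5*p + 214*l^4*p^2 - 888*l^3*p^3 + 1801*l^2*p^4 - 1680*l*p^5 + 576*p^6)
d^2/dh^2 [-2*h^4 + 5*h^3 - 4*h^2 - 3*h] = -24*h^2 + 30*h - 8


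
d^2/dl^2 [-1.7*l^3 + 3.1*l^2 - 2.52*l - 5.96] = 6.2 - 10.2*l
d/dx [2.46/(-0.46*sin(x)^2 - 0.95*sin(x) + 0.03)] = (2.2632*sin(x) + 2.337)*cos(x)/(0.46*sin(x)^2 + 0.95*sin(x) - 0.03)^2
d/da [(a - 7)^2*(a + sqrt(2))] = (a - 7)*(3*a - 7 + 2*sqrt(2))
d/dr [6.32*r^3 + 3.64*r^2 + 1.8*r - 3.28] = 18.96*r^2 + 7.28*r + 1.8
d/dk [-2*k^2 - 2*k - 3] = -4*k - 2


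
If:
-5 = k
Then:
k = -5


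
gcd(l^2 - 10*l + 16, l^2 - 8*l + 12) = l - 2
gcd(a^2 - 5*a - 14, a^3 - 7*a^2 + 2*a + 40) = a + 2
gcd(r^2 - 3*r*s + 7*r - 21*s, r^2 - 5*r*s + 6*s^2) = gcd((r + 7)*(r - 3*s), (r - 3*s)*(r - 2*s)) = r - 3*s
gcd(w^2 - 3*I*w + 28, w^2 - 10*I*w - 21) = w - 7*I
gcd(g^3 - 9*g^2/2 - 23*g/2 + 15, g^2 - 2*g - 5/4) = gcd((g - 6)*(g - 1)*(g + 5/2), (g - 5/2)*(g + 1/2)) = 1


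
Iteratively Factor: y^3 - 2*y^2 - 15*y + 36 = (y - 3)*(y^2 + y - 12) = (y - 3)*(y + 4)*(y - 3)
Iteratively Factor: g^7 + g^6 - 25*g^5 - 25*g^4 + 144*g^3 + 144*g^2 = (g + 4)*(g^6 - 3*g^5 - 13*g^4 + 27*g^3 + 36*g^2) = g*(g + 4)*(g^5 - 3*g^4 - 13*g^3 + 27*g^2 + 36*g) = g*(g - 3)*(g + 4)*(g^4 - 13*g^2 - 12*g) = g*(g - 4)*(g - 3)*(g + 4)*(g^3 + 4*g^2 + 3*g) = g*(g - 4)*(g - 3)*(g + 3)*(g + 4)*(g^2 + g) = g*(g - 4)*(g - 3)*(g + 1)*(g + 3)*(g + 4)*(g)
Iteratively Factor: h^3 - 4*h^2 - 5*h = (h + 1)*(h^2 - 5*h) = h*(h + 1)*(h - 5)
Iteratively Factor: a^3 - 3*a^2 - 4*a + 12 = (a - 2)*(a^2 - a - 6) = (a - 2)*(a + 2)*(a - 3)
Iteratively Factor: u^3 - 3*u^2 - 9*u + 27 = (u - 3)*(u^2 - 9) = (u - 3)^2*(u + 3)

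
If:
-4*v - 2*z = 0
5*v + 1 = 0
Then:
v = -1/5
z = 2/5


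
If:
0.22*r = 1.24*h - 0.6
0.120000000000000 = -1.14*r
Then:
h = 0.47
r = -0.11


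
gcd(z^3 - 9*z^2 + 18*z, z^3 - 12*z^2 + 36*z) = z^2 - 6*z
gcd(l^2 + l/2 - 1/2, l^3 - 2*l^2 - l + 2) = l + 1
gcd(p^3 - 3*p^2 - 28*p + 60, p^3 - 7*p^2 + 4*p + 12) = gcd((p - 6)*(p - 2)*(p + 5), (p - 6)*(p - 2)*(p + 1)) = p^2 - 8*p + 12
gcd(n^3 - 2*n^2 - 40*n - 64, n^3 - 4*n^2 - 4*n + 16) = n + 2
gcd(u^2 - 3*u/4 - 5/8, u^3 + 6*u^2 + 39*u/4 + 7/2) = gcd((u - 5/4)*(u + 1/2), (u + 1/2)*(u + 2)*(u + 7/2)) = u + 1/2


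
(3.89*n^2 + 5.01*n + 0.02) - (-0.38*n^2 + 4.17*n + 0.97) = 4.27*n^2 + 0.84*n - 0.95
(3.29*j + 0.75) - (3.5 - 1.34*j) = 4.63*j - 2.75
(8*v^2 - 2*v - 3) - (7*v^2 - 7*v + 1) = v^2 + 5*v - 4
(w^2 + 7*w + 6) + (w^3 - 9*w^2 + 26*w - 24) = w^3 - 8*w^2 + 33*w - 18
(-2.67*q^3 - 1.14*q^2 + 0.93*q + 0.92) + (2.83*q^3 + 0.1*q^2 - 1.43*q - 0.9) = 0.16*q^3 - 1.04*q^2 - 0.5*q + 0.02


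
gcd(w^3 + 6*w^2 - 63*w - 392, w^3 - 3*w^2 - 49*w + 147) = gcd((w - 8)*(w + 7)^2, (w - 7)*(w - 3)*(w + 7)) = w + 7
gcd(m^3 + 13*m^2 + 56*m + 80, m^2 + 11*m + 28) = m + 4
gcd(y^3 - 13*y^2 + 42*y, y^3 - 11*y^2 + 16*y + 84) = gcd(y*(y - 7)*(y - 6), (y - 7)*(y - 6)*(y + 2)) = y^2 - 13*y + 42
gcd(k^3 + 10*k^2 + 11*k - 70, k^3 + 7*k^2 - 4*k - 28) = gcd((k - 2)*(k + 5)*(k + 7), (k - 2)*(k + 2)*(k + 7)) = k^2 + 5*k - 14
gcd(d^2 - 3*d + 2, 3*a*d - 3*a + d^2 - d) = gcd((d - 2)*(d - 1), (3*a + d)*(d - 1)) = d - 1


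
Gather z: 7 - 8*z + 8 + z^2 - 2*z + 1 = z^2 - 10*z + 16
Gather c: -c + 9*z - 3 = -c + 9*z - 3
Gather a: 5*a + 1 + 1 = 5*a + 2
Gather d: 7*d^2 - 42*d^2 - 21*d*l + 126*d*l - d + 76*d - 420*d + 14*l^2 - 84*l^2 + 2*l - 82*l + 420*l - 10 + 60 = -35*d^2 + d*(105*l - 345) - 70*l^2 + 340*l + 50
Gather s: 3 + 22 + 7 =32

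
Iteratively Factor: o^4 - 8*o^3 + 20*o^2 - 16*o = (o - 4)*(o^3 - 4*o^2 + 4*o) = (o - 4)*(o - 2)*(o^2 - 2*o) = o*(o - 4)*(o - 2)*(o - 2)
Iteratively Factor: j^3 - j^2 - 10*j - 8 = (j + 2)*(j^2 - 3*j - 4) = (j + 1)*(j + 2)*(j - 4)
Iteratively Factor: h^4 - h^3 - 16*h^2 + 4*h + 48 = (h - 4)*(h^3 + 3*h^2 - 4*h - 12) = (h - 4)*(h + 2)*(h^2 + h - 6) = (h - 4)*(h - 2)*(h + 2)*(h + 3)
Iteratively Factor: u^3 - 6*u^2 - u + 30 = (u + 2)*(u^2 - 8*u + 15) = (u - 3)*(u + 2)*(u - 5)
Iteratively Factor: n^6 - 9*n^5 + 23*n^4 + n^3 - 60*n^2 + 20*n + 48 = (n + 1)*(n^5 - 10*n^4 + 33*n^3 - 32*n^2 - 28*n + 48) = (n - 2)*(n + 1)*(n^4 - 8*n^3 + 17*n^2 + 2*n - 24) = (n - 2)*(n + 1)^2*(n^3 - 9*n^2 + 26*n - 24) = (n - 2)^2*(n + 1)^2*(n^2 - 7*n + 12) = (n - 3)*(n - 2)^2*(n + 1)^2*(n - 4)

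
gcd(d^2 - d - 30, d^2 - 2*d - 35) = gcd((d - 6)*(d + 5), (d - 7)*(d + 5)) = d + 5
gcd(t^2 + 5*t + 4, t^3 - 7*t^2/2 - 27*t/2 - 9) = t + 1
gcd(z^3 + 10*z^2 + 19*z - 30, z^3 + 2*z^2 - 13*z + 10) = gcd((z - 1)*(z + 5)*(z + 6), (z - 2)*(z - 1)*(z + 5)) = z^2 + 4*z - 5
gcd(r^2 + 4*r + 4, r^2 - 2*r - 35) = 1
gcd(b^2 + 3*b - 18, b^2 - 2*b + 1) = 1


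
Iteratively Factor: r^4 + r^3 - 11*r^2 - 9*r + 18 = (r - 3)*(r^3 + 4*r^2 + r - 6) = (r - 3)*(r + 2)*(r^2 + 2*r - 3) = (r - 3)*(r - 1)*(r + 2)*(r + 3)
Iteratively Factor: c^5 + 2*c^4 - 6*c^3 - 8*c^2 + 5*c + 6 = (c + 1)*(c^4 + c^3 - 7*c^2 - c + 6) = (c + 1)^2*(c^3 - 7*c + 6) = (c - 1)*(c + 1)^2*(c^2 + c - 6) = (c - 2)*(c - 1)*(c + 1)^2*(c + 3)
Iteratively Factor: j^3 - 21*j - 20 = (j + 4)*(j^2 - 4*j - 5) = (j - 5)*(j + 4)*(j + 1)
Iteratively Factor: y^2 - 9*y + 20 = (y - 4)*(y - 5)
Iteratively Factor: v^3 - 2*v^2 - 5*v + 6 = (v - 1)*(v^2 - v - 6) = (v - 3)*(v - 1)*(v + 2)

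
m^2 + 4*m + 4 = (m + 2)^2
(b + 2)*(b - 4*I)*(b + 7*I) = b^3 + 2*b^2 + 3*I*b^2 + 28*b + 6*I*b + 56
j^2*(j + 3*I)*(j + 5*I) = j^4 + 8*I*j^3 - 15*j^2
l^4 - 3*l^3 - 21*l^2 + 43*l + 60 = (l - 5)*(l - 3)*(l + 1)*(l + 4)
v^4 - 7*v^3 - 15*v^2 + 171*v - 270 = (v - 6)*(v - 3)^2*(v + 5)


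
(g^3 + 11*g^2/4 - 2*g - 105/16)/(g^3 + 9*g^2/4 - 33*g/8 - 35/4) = (g - 3/2)/(g - 2)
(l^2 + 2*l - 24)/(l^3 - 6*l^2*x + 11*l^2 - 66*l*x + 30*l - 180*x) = (4 - l)/(-l^2 + 6*l*x - 5*l + 30*x)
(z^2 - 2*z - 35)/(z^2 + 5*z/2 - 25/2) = 2*(z - 7)/(2*z - 5)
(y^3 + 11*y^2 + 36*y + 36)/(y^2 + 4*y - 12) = (y^2 + 5*y + 6)/(y - 2)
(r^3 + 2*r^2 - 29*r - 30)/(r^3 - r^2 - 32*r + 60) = (r + 1)/(r - 2)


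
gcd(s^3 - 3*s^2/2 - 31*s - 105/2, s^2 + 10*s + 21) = s + 3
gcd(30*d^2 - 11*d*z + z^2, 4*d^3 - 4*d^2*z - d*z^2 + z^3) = 1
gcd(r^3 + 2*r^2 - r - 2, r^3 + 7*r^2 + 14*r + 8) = r^2 + 3*r + 2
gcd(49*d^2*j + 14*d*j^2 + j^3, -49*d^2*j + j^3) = 7*d*j + j^2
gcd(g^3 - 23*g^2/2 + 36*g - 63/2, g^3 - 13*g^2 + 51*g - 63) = g^2 - 10*g + 21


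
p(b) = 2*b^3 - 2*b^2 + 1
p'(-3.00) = 66.00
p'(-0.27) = 1.52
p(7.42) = 707.92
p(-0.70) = -0.67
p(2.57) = 21.74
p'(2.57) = 29.35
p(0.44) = 0.78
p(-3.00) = -71.00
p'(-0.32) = 1.89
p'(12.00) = 816.00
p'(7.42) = 300.66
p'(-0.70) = 5.74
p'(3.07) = 44.27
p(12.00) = 3169.00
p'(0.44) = -0.60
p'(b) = 6*b^2 - 4*b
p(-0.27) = 0.81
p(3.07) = 40.02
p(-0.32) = 0.73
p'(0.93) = 1.47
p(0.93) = 0.88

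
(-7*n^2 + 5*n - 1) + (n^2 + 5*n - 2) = -6*n^2 + 10*n - 3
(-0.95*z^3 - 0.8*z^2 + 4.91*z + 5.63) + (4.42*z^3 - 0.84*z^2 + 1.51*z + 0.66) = 3.47*z^3 - 1.64*z^2 + 6.42*z + 6.29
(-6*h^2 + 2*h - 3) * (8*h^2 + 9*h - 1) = -48*h^4 - 38*h^3 - 29*h + 3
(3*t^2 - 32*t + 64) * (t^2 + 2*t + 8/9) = 3*t^4 - 26*t^3 + 8*t^2/3 + 896*t/9 + 512/9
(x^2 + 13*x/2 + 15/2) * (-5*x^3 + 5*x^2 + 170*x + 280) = -5*x^5 - 55*x^4/2 + 165*x^3 + 2845*x^2/2 + 3095*x + 2100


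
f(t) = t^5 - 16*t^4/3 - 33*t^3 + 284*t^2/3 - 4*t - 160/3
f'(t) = 5*t^4 - 64*t^3/3 - 99*t^2 + 568*t/3 - 4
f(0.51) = -35.45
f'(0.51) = 64.32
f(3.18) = -390.14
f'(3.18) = -577.77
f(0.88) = -8.70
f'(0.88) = 74.41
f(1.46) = 22.32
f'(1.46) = 17.72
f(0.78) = -16.20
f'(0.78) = 75.18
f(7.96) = -185.51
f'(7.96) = 4544.11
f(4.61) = -1619.68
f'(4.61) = -1066.95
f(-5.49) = -1549.82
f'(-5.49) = 4044.83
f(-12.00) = -288773.33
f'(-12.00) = 124012.00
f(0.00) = -53.33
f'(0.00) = -4.00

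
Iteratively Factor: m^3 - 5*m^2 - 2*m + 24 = (m - 3)*(m^2 - 2*m - 8) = (m - 3)*(m + 2)*(m - 4)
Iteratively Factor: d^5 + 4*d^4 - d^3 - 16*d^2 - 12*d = (d + 2)*(d^4 + 2*d^3 - 5*d^2 - 6*d) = (d + 2)*(d + 3)*(d^3 - d^2 - 2*d) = d*(d + 2)*(d + 3)*(d^2 - d - 2) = d*(d - 2)*(d + 2)*(d + 3)*(d + 1)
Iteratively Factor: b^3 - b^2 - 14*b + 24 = (b - 3)*(b^2 + 2*b - 8) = (b - 3)*(b + 4)*(b - 2)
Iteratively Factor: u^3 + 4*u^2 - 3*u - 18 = (u + 3)*(u^2 + u - 6) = (u + 3)^2*(u - 2)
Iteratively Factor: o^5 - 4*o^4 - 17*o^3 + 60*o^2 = (o)*(o^4 - 4*o^3 - 17*o^2 + 60*o) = o^2*(o^3 - 4*o^2 - 17*o + 60) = o^2*(o - 5)*(o^2 + o - 12) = o^2*(o - 5)*(o - 3)*(o + 4)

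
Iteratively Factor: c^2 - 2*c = (c)*(c - 2)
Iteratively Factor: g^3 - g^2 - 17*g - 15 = (g - 5)*(g^2 + 4*g + 3) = (g - 5)*(g + 3)*(g + 1)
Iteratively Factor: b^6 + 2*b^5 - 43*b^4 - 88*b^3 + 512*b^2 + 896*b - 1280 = (b + 4)*(b^5 - 2*b^4 - 35*b^3 + 52*b^2 + 304*b - 320) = (b + 4)^2*(b^4 - 6*b^3 - 11*b^2 + 96*b - 80) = (b - 4)*(b + 4)^2*(b^3 - 2*b^2 - 19*b + 20) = (b - 4)*(b + 4)^3*(b^2 - 6*b + 5) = (b - 5)*(b - 4)*(b + 4)^3*(b - 1)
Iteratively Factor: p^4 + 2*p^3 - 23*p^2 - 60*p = (p + 3)*(p^3 - p^2 - 20*p) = (p - 5)*(p + 3)*(p^2 + 4*p) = (p - 5)*(p + 3)*(p + 4)*(p)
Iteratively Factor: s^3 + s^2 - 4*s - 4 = (s - 2)*(s^2 + 3*s + 2) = (s - 2)*(s + 2)*(s + 1)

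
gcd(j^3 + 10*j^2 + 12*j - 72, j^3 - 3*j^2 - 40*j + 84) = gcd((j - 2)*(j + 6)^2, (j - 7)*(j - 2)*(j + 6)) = j^2 + 4*j - 12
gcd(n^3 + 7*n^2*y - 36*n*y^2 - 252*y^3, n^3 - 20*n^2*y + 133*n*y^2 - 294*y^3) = -n + 6*y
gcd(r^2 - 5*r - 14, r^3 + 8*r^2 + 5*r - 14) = r + 2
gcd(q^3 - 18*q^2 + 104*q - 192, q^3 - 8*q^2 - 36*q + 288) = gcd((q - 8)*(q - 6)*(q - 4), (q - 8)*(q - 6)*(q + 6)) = q^2 - 14*q + 48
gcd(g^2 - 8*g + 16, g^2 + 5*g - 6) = 1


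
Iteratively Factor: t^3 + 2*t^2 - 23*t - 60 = (t + 4)*(t^2 - 2*t - 15) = (t + 3)*(t + 4)*(t - 5)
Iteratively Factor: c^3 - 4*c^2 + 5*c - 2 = (c - 1)*(c^2 - 3*c + 2) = (c - 2)*(c - 1)*(c - 1)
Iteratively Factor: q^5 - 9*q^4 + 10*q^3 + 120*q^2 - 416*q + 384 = (q - 2)*(q^4 - 7*q^3 - 4*q^2 + 112*q - 192) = (q - 4)*(q - 2)*(q^3 - 3*q^2 - 16*q + 48) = (q - 4)^2*(q - 2)*(q^2 + q - 12) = (q - 4)^2*(q - 2)*(q + 4)*(q - 3)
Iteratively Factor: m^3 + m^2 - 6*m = (m - 2)*(m^2 + 3*m) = (m - 2)*(m + 3)*(m)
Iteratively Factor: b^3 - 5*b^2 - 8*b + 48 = (b - 4)*(b^2 - b - 12) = (b - 4)^2*(b + 3)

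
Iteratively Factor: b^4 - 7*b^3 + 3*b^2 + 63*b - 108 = (b + 3)*(b^3 - 10*b^2 + 33*b - 36) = (b - 3)*(b + 3)*(b^2 - 7*b + 12) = (b - 3)^2*(b + 3)*(b - 4)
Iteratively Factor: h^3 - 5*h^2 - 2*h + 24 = (h + 2)*(h^2 - 7*h + 12) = (h - 3)*(h + 2)*(h - 4)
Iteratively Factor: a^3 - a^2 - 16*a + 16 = (a - 4)*(a^2 + 3*a - 4) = (a - 4)*(a - 1)*(a + 4)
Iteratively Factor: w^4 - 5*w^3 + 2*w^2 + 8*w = (w)*(w^3 - 5*w^2 + 2*w + 8) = w*(w - 4)*(w^2 - w - 2) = w*(w - 4)*(w - 2)*(w + 1)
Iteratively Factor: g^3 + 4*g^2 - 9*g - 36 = (g - 3)*(g^2 + 7*g + 12) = (g - 3)*(g + 4)*(g + 3)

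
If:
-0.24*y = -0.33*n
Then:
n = 0.727272727272727*y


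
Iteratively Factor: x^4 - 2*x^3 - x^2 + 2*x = (x - 2)*(x^3 - x) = (x - 2)*(x - 1)*(x^2 + x) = (x - 2)*(x - 1)*(x + 1)*(x)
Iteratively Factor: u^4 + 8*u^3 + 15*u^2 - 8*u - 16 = (u - 1)*(u^3 + 9*u^2 + 24*u + 16) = (u - 1)*(u + 4)*(u^2 + 5*u + 4) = (u - 1)*(u + 4)^2*(u + 1)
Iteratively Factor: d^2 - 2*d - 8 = (d - 4)*(d + 2)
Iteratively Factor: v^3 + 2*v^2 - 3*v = (v)*(v^2 + 2*v - 3) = v*(v + 3)*(v - 1)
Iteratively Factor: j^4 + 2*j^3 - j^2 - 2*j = (j)*(j^3 + 2*j^2 - j - 2) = j*(j - 1)*(j^2 + 3*j + 2) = j*(j - 1)*(j + 1)*(j + 2)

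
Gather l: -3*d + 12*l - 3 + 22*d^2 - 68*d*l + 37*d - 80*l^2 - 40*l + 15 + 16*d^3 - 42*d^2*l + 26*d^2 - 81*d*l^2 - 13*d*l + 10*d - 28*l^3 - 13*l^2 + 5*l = 16*d^3 + 48*d^2 + 44*d - 28*l^3 + l^2*(-81*d - 93) + l*(-42*d^2 - 81*d - 23) + 12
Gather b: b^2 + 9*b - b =b^2 + 8*b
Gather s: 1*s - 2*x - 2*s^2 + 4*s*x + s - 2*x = -2*s^2 + s*(4*x + 2) - 4*x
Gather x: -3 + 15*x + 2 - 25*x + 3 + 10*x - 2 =0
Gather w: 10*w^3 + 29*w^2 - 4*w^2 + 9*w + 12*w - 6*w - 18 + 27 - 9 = 10*w^3 + 25*w^2 + 15*w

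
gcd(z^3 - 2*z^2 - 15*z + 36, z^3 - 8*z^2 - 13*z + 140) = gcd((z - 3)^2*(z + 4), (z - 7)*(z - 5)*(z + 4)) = z + 4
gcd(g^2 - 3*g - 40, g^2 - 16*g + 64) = g - 8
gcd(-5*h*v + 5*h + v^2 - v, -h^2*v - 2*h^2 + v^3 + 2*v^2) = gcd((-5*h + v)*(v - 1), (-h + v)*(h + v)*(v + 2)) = 1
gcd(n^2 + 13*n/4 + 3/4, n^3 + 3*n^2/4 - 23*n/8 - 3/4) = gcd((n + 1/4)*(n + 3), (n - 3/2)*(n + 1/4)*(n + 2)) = n + 1/4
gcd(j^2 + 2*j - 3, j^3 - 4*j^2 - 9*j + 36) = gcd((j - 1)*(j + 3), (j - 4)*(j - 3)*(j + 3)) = j + 3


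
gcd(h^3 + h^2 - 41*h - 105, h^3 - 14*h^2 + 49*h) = h - 7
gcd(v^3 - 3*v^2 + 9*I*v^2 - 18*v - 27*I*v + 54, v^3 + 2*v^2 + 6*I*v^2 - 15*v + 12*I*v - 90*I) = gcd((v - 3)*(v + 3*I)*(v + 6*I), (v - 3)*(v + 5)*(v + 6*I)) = v^2 + v*(-3 + 6*I) - 18*I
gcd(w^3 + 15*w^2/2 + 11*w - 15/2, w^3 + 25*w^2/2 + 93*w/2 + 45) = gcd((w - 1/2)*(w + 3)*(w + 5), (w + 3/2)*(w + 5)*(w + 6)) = w + 5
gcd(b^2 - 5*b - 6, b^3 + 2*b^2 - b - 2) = b + 1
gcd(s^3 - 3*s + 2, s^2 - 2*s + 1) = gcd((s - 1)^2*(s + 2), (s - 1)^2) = s^2 - 2*s + 1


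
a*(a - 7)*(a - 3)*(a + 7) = a^4 - 3*a^3 - 49*a^2 + 147*a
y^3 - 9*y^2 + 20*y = y*(y - 5)*(y - 4)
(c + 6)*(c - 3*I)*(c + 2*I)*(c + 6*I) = c^4 + 6*c^3 + 5*I*c^3 + 12*c^2 + 30*I*c^2 + 72*c + 36*I*c + 216*I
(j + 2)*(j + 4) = j^2 + 6*j + 8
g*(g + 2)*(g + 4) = g^3 + 6*g^2 + 8*g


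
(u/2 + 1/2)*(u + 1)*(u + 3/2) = u^3/2 + 7*u^2/4 + 2*u + 3/4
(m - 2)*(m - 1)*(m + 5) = m^3 + 2*m^2 - 13*m + 10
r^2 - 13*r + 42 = (r - 7)*(r - 6)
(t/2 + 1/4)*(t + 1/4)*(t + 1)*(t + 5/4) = t^4/2 + 3*t^3/2 + 49*t^2/32 + 39*t/64 + 5/64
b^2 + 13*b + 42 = (b + 6)*(b + 7)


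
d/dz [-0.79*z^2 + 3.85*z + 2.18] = 3.85 - 1.58*z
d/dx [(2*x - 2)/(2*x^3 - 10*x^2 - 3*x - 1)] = 8*(-x^3 + 4*x^2 - 5*x - 1)/(4*x^6 - 40*x^5 + 88*x^4 + 56*x^3 + 29*x^2 + 6*x + 1)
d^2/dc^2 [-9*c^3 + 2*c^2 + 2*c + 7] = 4 - 54*c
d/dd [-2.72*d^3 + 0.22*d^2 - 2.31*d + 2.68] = -8.16*d^2 + 0.44*d - 2.31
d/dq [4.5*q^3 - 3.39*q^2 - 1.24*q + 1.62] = 13.5*q^2 - 6.78*q - 1.24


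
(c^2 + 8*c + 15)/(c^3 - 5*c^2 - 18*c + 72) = (c^2 + 8*c + 15)/(c^3 - 5*c^2 - 18*c + 72)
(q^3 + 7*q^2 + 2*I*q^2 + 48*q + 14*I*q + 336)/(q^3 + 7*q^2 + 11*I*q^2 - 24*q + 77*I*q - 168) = (q - 6*I)/(q + 3*I)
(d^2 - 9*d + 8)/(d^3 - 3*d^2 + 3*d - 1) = (d - 8)/(d^2 - 2*d + 1)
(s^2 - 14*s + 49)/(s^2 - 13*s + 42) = (s - 7)/(s - 6)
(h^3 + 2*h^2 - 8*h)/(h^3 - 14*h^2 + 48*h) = (h^2 + 2*h - 8)/(h^2 - 14*h + 48)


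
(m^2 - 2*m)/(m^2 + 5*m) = (m - 2)/(m + 5)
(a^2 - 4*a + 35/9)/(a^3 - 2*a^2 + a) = (a^2 - 4*a + 35/9)/(a*(a^2 - 2*a + 1))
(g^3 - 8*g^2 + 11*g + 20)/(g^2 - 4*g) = g - 4 - 5/g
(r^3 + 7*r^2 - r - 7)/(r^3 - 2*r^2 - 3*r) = (r^2 + 6*r - 7)/(r*(r - 3))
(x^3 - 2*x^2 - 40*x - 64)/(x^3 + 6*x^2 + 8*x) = (x - 8)/x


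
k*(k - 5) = k^2 - 5*k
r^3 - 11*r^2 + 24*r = r*(r - 8)*(r - 3)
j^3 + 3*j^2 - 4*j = j*(j - 1)*(j + 4)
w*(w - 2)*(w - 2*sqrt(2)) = w^3 - 2*sqrt(2)*w^2 - 2*w^2 + 4*sqrt(2)*w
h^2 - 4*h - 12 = (h - 6)*(h + 2)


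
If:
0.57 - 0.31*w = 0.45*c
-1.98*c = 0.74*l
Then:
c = 1.26666666666667 - 0.688888888888889*w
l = 1.84324324324324*w - 3.38918918918919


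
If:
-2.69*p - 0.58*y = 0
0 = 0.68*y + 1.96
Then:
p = 0.62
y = -2.88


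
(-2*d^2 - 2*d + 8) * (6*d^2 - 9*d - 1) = -12*d^4 + 6*d^3 + 68*d^2 - 70*d - 8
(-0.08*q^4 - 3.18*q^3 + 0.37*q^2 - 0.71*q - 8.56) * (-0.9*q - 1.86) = 0.072*q^5 + 3.0108*q^4 + 5.5818*q^3 - 0.0492*q^2 + 9.0246*q + 15.9216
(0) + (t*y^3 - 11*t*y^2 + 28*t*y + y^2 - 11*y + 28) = t*y^3 - 11*t*y^2 + 28*t*y + y^2 - 11*y + 28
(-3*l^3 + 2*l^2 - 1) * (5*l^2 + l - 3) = -15*l^5 + 7*l^4 + 11*l^3 - 11*l^2 - l + 3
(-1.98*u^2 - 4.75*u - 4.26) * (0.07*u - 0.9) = -0.1386*u^3 + 1.4495*u^2 + 3.9768*u + 3.834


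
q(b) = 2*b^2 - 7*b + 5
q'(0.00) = -7.00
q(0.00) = 5.00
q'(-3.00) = -19.00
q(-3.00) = 44.00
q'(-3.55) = -21.20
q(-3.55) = 55.06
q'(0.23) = -6.08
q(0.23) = 3.50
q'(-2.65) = -17.60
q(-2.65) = 37.60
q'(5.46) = 14.84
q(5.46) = 26.40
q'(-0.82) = -10.28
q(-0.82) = 12.08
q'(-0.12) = -7.48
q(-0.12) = 5.87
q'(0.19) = -6.24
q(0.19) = 3.74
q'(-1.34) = -12.36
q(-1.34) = 17.97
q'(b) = 4*b - 7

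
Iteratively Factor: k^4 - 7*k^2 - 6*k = (k - 3)*(k^3 + 3*k^2 + 2*k) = (k - 3)*(k + 2)*(k^2 + k) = k*(k - 3)*(k + 2)*(k + 1)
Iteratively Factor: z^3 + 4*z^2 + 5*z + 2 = (z + 1)*(z^2 + 3*z + 2) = (z + 1)*(z + 2)*(z + 1)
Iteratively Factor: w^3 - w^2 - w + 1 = (w + 1)*(w^2 - 2*w + 1) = (w - 1)*(w + 1)*(w - 1)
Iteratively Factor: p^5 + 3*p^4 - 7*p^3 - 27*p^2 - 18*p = (p - 3)*(p^4 + 6*p^3 + 11*p^2 + 6*p) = (p - 3)*(p + 2)*(p^3 + 4*p^2 + 3*p) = (p - 3)*(p + 1)*(p + 2)*(p^2 + 3*p) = p*(p - 3)*(p + 1)*(p + 2)*(p + 3)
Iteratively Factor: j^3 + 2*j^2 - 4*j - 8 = (j - 2)*(j^2 + 4*j + 4) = (j - 2)*(j + 2)*(j + 2)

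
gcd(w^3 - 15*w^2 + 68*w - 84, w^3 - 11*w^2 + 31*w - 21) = w - 7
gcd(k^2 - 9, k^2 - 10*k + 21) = k - 3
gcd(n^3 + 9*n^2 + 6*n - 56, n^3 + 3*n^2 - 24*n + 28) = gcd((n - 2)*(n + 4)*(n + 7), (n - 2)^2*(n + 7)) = n^2 + 5*n - 14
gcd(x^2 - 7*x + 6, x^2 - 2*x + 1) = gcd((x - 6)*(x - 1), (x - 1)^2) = x - 1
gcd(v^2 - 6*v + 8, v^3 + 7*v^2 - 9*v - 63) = 1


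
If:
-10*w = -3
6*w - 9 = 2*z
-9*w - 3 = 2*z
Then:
No Solution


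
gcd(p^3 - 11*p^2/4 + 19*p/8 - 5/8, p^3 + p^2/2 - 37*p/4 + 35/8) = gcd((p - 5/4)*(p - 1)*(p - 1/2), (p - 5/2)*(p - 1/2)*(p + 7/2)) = p - 1/2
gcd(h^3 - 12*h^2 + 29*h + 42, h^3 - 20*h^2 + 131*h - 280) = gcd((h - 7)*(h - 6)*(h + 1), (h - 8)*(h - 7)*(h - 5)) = h - 7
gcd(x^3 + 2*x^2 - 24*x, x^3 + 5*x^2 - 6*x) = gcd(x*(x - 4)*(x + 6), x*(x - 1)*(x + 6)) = x^2 + 6*x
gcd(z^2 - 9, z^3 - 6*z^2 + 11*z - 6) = z - 3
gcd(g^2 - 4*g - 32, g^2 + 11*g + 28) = g + 4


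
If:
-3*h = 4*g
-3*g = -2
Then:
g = 2/3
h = -8/9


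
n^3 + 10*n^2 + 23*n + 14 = (n + 1)*(n + 2)*(n + 7)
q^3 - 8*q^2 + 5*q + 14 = (q - 7)*(q - 2)*(q + 1)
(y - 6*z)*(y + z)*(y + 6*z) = y^3 + y^2*z - 36*y*z^2 - 36*z^3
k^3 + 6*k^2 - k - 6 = (k - 1)*(k + 1)*(k + 6)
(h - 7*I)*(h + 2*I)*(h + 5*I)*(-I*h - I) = -I*h^4 - I*h^3 - 39*I*h^2 + 70*h - 39*I*h + 70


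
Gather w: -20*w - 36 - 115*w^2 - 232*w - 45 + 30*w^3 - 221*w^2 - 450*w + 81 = 30*w^3 - 336*w^2 - 702*w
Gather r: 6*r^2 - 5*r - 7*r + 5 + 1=6*r^2 - 12*r + 6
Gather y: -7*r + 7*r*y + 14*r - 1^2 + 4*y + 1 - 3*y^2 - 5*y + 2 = 7*r - 3*y^2 + y*(7*r - 1) + 2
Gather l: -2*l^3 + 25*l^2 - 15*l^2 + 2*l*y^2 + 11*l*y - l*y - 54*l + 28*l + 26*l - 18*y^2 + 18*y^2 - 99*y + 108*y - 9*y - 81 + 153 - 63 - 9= -2*l^3 + 10*l^2 + l*(2*y^2 + 10*y)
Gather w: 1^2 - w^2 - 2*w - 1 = -w^2 - 2*w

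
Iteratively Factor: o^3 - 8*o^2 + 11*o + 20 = (o + 1)*(o^2 - 9*o + 20) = (o - 5)*(o + 1)*(o - 4)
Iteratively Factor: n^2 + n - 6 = (n + 3)*(n - 2)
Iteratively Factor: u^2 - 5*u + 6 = (u - 2)*(u - 3)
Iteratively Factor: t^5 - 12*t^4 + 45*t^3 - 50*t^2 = (t - 5)*(t^4 - 7*t^3 + 10*t^2) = (t - 5)^2*(t^3 - 2*t^2) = t*(t - 5)^2*(t^2 - 2*t) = t^2*(t - 5)^2*(t - 2)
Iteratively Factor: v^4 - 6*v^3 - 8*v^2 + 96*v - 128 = (v - 4)*(v^3 - 2*v^2 - 16*v + 32) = (v - 4)^2*(v^2 + 2*v - 8) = (v - 4)^2*(v + 4)*(v - 2)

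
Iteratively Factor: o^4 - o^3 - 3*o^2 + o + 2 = (o + 1)*(o^3 - 2*o^2 - o + 2) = (o - 1)*(o + 1)*(o^2 - o - 2) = (o - 1)*(o + 1)^2*(o - 2)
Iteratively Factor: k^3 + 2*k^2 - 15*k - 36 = (k + 3)*(k^2 - k - 12) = (k + 3)^2*(k - 4)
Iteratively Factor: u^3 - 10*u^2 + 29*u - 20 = (u - 4)*(u^2 - 6*u + 5) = (u - 4)*(u - 1)*(u - 5)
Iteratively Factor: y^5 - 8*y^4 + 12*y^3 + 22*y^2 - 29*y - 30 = (y - 5)*(y^4 - 3*y^3 - 3*y^2 + 7*y + 6) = (y - 5)*(y + 1)*(y^3 - 4*y^2 + y + 6) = (y - 5)*(y - 3)*(y + 1)*(y^2 - y - 2) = (y - 5)*(y - 3)*(y - 2)*(y + 1)*(y + 1)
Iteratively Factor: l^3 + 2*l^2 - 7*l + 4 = (l - 1)*(l^2 + 3*l - 4) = (l - 1)^2*(l + 4)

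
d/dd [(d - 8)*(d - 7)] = 2*d - 15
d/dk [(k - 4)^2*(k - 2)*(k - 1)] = 4*k^3 - 33*k^2 + 84*k - 64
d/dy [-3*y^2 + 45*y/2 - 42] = 45/2 - 6*y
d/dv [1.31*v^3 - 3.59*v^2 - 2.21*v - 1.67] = 3.93*v^2 - 7.18*v - 2.21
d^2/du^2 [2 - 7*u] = 0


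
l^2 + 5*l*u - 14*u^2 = (l - 2*u)*(l + 7*u)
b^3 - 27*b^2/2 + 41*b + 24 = (b - 8)*(b - 6)*(b + 1/2)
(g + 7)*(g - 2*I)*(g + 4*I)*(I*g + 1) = I*g^4 - g^3 + 7*I*g^3 - 7*g^2 + 10*I*g^2 + 8*g + 70*I*g + 56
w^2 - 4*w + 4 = (w - 2)^2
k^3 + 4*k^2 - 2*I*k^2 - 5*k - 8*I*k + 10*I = (k - 1)*(k + 5)*(k - 2*I)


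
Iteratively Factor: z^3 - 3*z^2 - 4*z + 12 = (z + 2)*(z^2 - 5*z + 6) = (z - 2)*(z + 2)*(z - 3)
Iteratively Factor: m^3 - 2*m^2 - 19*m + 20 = (m + 4)*(m^2 - 6*m + 5) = (m - 5)*(m + 4)*(m - 1)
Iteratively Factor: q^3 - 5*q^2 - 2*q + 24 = (q - 4)*(q^2 - q - 6) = (q - 4)*(q - 3)*(q + 2)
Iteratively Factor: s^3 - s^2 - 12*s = (s - 4)*(s^2 + 3*s) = (s - 4)*(s + 3)*(s)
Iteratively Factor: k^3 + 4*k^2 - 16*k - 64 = (k + 4)*(k^2 - 16) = (k + 4)^2*(k - 4)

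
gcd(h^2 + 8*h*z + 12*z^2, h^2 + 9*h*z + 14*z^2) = h + 2*z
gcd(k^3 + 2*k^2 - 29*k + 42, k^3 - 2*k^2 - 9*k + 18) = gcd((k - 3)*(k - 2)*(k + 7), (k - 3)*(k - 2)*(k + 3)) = k^2 - 5*k + 6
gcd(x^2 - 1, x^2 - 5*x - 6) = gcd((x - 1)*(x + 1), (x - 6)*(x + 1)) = x + 1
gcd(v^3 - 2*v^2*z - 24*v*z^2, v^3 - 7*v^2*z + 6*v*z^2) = -v^2 + 6*v*z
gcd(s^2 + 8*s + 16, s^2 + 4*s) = s + 4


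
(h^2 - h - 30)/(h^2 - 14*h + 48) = (h + 5)/(h - 8)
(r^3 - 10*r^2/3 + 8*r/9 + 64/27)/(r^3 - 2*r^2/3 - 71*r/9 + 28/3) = (9*r^2 - 18*r - 16)/(3*(3*r^2 + 2*r - 21))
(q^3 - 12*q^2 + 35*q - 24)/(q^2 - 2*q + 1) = (q^2 - 11*q + 24)/(q - 1)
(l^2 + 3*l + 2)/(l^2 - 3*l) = (l^2 + 3*l + 2)/(l*(l - 3))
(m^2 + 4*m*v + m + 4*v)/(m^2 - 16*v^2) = (-m - 1)/(-m + 4*v)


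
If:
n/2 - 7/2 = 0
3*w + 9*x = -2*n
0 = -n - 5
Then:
No Solution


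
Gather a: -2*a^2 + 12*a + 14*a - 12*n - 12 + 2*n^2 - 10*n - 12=-2*a^2 + 26*a + 2*n^2 - 22*n - 24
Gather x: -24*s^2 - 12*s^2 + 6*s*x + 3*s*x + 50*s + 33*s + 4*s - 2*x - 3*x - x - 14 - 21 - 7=-36*s^2 + 87*s + x*(9*s - 6) - 42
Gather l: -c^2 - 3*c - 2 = -c^2 - 3*c - 2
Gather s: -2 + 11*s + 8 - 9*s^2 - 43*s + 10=-9*s^2 - 32*s + 16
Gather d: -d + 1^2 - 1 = -d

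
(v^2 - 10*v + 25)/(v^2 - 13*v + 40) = (v - 5)/(v - 8)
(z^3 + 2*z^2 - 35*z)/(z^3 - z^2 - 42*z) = (-z^2 - 2*z + 35)/(-z^2 + z + 42)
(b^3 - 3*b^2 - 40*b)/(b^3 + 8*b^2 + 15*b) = (b - 8)/(b + 3)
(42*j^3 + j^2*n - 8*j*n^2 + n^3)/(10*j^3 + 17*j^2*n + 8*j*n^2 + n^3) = (21*j^2 - 10*j*n + n^2)/(5*j^2 + 6*j*n + n^2)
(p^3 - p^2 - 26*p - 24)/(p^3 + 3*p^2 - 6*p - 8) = (p - 6)/(p - 2)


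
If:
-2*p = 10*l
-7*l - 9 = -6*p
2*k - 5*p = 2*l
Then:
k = 207/74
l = -9/37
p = 45/37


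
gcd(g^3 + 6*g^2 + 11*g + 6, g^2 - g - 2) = g + 1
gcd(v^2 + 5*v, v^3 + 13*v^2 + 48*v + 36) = 1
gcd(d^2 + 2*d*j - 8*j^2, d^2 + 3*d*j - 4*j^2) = d + 4*j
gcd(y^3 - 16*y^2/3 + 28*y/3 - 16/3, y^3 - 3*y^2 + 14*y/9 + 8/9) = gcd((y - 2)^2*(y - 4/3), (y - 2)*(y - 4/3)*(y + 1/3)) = y^2 - 10*y/3 + 8/3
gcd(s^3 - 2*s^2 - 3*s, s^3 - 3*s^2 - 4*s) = s^2 + s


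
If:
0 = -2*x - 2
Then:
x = -1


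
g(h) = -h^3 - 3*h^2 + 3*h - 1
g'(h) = -3*h^2 - 6*h + 3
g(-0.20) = -1.71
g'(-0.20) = 4.08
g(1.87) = -12.42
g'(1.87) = -18.71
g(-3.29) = -7.73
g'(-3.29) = -9.73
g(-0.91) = -5.46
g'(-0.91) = 5.98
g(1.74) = -10.13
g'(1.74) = -16.52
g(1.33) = -4.67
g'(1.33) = -10.29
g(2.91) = -42.32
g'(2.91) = -39.86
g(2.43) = -25.77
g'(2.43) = -29.29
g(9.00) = -946.00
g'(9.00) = -294.00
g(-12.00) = 1259.00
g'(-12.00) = -357.00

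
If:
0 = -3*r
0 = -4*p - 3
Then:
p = -3/4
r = 0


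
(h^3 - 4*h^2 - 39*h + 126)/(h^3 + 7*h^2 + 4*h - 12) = (h^2 - 10*h + 21)/(h^2 + h - 2)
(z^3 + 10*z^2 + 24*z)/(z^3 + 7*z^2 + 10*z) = (z^2 + 10*z + 24)/(z^2 + 7*z + 10)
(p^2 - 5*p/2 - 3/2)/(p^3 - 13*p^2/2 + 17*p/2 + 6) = 1/(p - 4)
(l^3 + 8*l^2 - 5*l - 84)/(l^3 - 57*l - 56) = (l^2 + l - 12)/(l^2 - 7*l - 8)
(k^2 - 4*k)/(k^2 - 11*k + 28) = k/(k - 7)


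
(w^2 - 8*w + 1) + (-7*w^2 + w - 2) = -6*w^2 - 7*w - 1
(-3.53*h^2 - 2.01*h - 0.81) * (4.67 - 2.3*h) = 8.119*h^3 - 11.8621*h^2 - 7.5237*h - 3.7827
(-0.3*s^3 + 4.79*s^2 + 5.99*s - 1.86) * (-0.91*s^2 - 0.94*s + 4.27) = 0.273*s^5 - 4.0769*s^4 - 11.2345*s^3 + 16.5153*s^2 + 27.3257*s - 7.9422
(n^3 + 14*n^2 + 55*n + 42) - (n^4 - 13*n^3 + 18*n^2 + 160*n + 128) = -n^4 + 14*n^3 - 4*n^2 - 105*n - 86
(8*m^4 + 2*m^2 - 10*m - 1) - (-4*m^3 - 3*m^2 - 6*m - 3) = 8*m^4 + 4*m^3 + 5*m^2 - 4*m + 2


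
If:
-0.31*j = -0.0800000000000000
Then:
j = 0.26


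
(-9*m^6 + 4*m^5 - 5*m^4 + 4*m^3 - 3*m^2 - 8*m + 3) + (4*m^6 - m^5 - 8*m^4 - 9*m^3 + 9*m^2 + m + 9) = -5*m^6 + 3*m^5 - 13*m^4 - 5*m^3 + 6*m^2 - 7*m + 12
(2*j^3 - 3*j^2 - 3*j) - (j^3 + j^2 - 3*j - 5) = j^3 - 4*j^2 + 5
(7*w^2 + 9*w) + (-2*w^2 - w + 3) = 5*w^2 + 8*w + 3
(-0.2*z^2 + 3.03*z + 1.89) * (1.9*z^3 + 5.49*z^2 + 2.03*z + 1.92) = -0.38*z^5 + 4.659*z^4 + 19.8197*z^3 + 16.143*z^2 + 9.6543*z + 3.6288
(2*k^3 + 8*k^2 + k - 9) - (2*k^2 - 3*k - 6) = 2*k^3 + 6*k^2 + 4*k - 3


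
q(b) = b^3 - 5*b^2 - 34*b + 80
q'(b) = 3*b^2 - 10*b - 34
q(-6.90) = -251.96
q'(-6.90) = 177.83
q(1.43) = 24.08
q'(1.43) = -42.17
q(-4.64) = 30.21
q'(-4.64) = 76.99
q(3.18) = -46.52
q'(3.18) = -35.46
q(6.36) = -81.23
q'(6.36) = 23.75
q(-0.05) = 81.69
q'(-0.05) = -33.49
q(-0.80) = 103.49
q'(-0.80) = -24.08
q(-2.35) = 119.31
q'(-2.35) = 6.07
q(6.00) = -88.00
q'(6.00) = 14.00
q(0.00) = 80.00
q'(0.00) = -34.00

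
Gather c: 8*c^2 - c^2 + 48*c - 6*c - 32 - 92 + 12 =7*c^2 + 42*c - 112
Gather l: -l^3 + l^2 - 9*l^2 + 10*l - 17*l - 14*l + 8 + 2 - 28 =-l^3 - 8*l^2 - 21*l - 18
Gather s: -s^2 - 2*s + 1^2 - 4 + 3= -s^2 - 2*s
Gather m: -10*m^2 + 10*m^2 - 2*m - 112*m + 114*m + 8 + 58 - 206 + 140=0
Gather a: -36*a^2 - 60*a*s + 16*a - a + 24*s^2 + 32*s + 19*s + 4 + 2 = -36*a^2 + a*(15 - 60*s) + 24*s^2 + 51*s + 6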